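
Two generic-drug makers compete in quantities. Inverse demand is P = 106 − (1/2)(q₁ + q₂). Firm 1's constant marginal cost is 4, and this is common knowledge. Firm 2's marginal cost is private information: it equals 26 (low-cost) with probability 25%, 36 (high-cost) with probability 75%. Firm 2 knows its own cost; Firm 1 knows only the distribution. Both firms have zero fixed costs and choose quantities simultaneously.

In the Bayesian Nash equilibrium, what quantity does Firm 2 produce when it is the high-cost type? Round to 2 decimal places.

26.17

Type-c best response for Firm 2: q₂(c) = (106 − c) − q₁/2.
Firm 1 maximizes expected profit; its first-order condition is 106 − q₁ − (1/2)E[q₂] − 4 = 0.
Substituting E[q₂] and solving: E[c₂] = 33.5, so q₁ = (106 − 2·4 + 33.5)/(3/2) = 87.6667.
q₂(high-cost) = (106 − 36 − (1/2)·87.6667) = 26.1667.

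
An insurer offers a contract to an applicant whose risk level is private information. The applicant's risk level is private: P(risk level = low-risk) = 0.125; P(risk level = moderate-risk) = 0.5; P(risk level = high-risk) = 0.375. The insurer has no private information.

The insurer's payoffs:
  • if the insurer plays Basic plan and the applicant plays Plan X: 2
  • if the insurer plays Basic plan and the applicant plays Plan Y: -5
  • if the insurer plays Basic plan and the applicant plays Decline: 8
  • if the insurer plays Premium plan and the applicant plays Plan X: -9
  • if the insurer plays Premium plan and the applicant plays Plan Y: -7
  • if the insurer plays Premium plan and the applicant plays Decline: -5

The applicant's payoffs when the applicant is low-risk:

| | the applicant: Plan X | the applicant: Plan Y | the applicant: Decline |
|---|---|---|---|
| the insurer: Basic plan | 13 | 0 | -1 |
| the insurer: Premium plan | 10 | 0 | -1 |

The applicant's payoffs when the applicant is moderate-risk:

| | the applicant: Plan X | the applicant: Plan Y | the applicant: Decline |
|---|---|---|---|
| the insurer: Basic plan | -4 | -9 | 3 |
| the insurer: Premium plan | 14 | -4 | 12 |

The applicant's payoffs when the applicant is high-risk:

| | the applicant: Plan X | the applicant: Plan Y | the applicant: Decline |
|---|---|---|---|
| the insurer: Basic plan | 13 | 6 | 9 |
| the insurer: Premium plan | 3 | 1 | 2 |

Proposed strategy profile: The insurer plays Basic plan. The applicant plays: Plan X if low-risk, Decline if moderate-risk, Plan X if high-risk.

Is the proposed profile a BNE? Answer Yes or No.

The insurer plays Basic plan: E[Basic plan] = 0.125·(2) + 0.5·(8) + 0.375·(2) = 5; E[Premium plan] = -7. Best-responding. ✓
The applicant (risk level low-risk), facing Basic plan: Plan X gives 13, Plan Y gives 0, Decline gives -1. Proposed Plan X is best. ✓
The applicant (risk level moderate-risk), facing Basic plan: Plan X gives -4, Plan Y gives -9, Decline gives 3. Proposed Decline is best. ✓
The applicant (risk level high-risk), facing Basic plan: Plan X gives 13, Plan Y gives 6, Decline gives 9. Proposed Plan X is best. ✓

Yes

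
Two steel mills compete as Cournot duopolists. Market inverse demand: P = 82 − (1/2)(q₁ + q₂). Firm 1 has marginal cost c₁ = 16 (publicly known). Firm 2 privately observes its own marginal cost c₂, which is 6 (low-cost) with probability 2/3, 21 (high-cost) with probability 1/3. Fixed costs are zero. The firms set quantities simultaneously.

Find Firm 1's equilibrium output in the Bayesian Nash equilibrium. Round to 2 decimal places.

40.67

Firm 2 with cost c maximizes (82 − (1/2)(q₁+q₂) − c)·q₂, giving q₂(c) = (82 − c − (1/2)q₁).
E[c₂] = 2/3·6 + 1/3·21 = 11
Firm 1's FOC against E[q₂] yields q₁ = (82 − 2·16 + E[c₂])/(3/2) = (82 − 32 + 11)/(3/2) = 40.6667.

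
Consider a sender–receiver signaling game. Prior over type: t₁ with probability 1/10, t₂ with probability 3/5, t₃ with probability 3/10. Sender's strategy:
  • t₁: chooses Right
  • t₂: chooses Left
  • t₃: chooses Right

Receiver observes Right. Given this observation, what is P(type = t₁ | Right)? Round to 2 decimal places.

0.25

P(Right) = (1/10)·1 + (3/5)·0 + (3/10)·1 = 2/5
P(t₁ | Right) = ((1/10)·1) / (2/5) = (1/10) / (2/5) = 1/4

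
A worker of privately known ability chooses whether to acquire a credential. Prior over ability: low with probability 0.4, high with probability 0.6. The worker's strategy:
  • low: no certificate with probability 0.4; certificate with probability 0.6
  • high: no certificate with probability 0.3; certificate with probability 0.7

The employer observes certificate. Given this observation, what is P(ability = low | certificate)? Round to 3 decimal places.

P(certificate) = 0.4·0.6 + 0.6·0.7 = 0.66
P(low | certificate) = (0.4·0.6) / 0.66 = 0.24 / 0.66 = 0.363636

0.364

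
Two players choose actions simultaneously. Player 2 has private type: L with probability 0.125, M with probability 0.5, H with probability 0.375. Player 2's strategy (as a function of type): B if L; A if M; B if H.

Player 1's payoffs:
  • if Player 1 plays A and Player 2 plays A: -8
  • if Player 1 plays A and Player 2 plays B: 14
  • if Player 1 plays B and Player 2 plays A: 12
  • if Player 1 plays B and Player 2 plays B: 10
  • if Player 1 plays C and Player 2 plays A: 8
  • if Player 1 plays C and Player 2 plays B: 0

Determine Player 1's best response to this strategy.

E[A] = 0.125·(14) + 0.5·(-8) + 0.375·(14) = 3
E[B] = 0.125·(10) + 0.5·(12) + 0.375·(10) = 11
E[C] = 0.125·(0) + 0.5·(8) + 0.375·(0) = 4
Best response: B (11 is the largest).

B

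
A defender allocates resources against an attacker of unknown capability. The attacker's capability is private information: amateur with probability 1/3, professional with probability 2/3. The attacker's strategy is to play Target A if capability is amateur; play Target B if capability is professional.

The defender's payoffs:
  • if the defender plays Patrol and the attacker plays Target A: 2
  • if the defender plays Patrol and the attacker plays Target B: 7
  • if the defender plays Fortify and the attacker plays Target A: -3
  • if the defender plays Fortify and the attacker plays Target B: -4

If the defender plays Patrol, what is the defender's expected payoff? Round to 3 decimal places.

Take the expectation over the attacker's capability, weighting each type's action by its prior probability.
E[Patrol] = 1/3·2 + 2/3·7 = 2/3 + 14/3 = 16/3

5.333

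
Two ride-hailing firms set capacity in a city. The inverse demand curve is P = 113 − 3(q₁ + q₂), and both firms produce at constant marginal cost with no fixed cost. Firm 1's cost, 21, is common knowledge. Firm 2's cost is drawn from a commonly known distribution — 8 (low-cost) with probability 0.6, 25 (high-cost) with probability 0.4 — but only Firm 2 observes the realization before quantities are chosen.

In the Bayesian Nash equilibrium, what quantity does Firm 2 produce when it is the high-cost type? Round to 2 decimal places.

9.90

Type-c best response for Firm 2: q₂(c) = (113 − c)/6 − q₁/2.
Firm 1 maximizes expected profit; its first-order condition is 113 − 6q₁ − 3E[q₂] − 21 = 0.
Substituting E[q₂] and solving: E[c₂] = 14.8, so q₁ = (113 − 2·21 + 14.8)/9 = 9.53333.
q₂(high-cost) = (113 − 25 − 3·9.53333)/6 = 9.9.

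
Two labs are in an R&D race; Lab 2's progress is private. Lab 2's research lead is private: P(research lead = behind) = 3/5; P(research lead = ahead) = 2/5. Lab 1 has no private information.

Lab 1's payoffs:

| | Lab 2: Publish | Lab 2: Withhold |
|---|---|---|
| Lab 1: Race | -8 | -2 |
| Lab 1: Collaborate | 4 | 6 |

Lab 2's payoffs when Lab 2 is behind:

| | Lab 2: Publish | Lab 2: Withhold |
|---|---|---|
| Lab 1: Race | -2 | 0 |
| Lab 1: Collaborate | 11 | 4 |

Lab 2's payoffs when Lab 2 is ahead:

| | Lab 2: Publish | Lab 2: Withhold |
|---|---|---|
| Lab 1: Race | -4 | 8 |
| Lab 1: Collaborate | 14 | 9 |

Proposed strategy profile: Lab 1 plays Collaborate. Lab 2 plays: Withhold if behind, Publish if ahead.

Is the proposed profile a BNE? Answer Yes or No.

No

Lab 1 plays Collaborate: E[Collaborate] = 3/5·(6) + 2/5·(4) = 26/5; E[Race] = -22/5. Best-responding. ✓
Lab 2 (research lead behind), facing Collaborate: Publish gives 11, Withhold gives 4. Proposed Withhold is not best — profitable deviation exists. ✗
Lab 2 (research lead ahead), facing Collaborate: Publish gives 14, Withhold gives 9. Proposed Publish is best. ✓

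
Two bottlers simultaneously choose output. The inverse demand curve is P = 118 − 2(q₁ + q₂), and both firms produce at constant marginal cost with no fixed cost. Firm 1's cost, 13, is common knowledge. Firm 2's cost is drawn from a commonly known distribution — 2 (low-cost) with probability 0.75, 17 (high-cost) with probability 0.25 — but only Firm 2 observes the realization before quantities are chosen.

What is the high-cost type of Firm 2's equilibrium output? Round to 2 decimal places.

17.10

Type-c best response for Firm 2: q₂(c) = (118 − c)/4 − q₁/2.
Firm 1 maximizes expected profit; its first-order condition is 118 − 4q₁ − 2E[q₂] − 13 = 0.
Substituting E[q₂] and solving: E[c₂] = 5.75, so q₁ = (118 − 2·13 + 5.75)/6 = 16.2917.
q₂(high-cost) = (118 − 17 − 2·16.2917)/4 = 17.1042.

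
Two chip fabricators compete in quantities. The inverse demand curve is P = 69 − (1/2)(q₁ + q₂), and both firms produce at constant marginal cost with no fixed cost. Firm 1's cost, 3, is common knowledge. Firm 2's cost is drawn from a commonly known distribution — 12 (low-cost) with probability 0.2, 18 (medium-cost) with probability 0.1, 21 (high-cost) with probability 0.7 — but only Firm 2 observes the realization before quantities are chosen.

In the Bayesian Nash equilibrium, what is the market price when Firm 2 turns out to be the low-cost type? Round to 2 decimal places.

Type-c best response for Firm 2: q₂(c) = (69 − c) − q₁/2.
Firm 1 maximizes expected profit; its first-order condition is 69 − q₁ − (1/2)E[q₂] − 3 = 0.
Substituting E[q₂] and solving: E[c₂] = 18.9, so q₁ = (69 − 2·3 + 18.9)/(3/2) = 54.6.
q₂(low-cost) = 29.7, so P = 69 − (1/2)·(54.6 + 29.7) = 26.85.

26.85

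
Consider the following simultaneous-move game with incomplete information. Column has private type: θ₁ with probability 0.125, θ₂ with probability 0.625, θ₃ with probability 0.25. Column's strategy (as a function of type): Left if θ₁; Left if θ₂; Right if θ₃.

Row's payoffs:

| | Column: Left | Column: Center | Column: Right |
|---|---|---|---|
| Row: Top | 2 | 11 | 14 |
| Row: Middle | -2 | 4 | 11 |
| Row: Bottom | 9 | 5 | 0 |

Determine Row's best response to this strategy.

Bottom

Compute Row's expected payoff for each action, taking the expectation over Column's type.
E[Top] = 0.125·(2) + 0.625·(2) + 0.25·(14) = 5
E[Middle] = 0.125·(-2) + 0.625·(-2) + 0.25·(11) = 1.25
E[Bottom] = 0.125·(9) + 0.625·(9) + 0.25·(0) = 6.75
Best response: Bottom (6.75 is the largest).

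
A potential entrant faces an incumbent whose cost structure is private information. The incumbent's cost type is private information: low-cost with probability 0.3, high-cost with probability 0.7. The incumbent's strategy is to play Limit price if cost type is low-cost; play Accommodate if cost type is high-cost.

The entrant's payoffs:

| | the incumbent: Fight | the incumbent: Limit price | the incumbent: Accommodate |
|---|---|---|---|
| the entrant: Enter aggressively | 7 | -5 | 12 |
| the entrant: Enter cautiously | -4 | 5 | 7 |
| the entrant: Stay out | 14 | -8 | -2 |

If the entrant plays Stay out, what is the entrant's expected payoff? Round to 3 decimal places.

E[Stay out] = 0.3·(-8) + 0.7·(-2) = (-2.4) + (-1.4) = -3.8

-3.800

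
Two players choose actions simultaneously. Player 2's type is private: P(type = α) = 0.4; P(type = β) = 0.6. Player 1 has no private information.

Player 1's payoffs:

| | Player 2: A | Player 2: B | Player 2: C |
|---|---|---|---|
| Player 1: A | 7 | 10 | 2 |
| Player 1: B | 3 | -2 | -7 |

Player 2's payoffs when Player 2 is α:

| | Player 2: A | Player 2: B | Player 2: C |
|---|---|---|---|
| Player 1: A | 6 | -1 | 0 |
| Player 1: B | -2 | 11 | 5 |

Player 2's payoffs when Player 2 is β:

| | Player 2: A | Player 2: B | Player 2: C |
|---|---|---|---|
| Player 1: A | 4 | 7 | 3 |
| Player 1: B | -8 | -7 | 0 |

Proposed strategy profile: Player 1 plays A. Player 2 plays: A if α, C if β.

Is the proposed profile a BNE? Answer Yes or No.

No

Player 1 plays A: E[A] = 0.4·(7) + 0.6·(2) = 4; E[B] = -3. Best-responding. ✓
Player 2 (type α), facing A: A gives 6, B gives -1, C gives 0. Proposed A is best. ✓
Player 2 (type β), facing A: A gives 4, B gives 7, C gives 3. Proposed C is not best — profitable deviation exists. ✗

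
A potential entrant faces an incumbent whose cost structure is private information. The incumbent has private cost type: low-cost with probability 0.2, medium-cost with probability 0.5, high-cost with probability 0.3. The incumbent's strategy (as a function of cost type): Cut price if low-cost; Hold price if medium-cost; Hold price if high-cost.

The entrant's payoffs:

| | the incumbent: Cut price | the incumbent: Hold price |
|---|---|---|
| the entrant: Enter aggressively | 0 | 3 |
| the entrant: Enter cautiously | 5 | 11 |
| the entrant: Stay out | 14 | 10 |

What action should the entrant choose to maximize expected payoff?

Compute the entrant's expected payoff for each action, taking the expectation over the incumbent's type.
E[Enter aggressively] = 0.2·(0) + 0.5·(3) + 0.3·(3) = 2.4
E[Enter cautiously] = 0.2·(5) + 0.5·(11) + 0.3·(11) = 9.8
E[Stay out] = 0.2·(14) + 0.5·(10) + 0.3·(10) = 10.8
Best response: Stay out (10.8 is the largest).

Stay out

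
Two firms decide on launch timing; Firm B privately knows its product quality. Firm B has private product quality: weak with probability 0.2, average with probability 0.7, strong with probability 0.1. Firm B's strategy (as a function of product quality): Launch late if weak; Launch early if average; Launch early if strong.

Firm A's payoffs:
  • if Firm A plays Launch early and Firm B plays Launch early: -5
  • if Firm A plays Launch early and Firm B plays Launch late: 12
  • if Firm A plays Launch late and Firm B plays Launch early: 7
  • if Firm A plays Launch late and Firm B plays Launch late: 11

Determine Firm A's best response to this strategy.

E[Launch early] = 0.2·(12) + 0.7·(-5) + 0.1·(-5) = -1.6
E[Launch late] = 0.2·(11) + 0.7·(7) + 0.1·(7) = 7.8
Best response: Launch late (7.8 is the largest).

Launch late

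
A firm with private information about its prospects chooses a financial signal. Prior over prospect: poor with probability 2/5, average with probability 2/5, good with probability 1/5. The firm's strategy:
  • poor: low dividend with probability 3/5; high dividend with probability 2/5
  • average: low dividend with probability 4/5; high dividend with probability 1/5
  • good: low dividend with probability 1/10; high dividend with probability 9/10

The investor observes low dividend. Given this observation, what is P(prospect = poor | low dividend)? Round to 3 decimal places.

0.414

P(low dividend) = (2/5)·(3/5) + (2/5)·(4/5) + (1/5)·(1/10) = 29/50
P(poor | low dividend) = ((2/5)·(3/5)) / (29/50) = (6/25) / (29/50) = 12/29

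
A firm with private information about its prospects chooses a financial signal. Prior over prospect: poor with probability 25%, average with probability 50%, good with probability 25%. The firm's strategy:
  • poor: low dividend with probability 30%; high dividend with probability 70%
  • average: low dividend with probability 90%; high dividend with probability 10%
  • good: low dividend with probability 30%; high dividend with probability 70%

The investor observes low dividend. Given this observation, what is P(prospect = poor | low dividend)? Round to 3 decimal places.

0.125

P(low dividend) = 0.25·0.3 + 0.5·0.9 + 0.25·0.3 = 0.6
P(poor | low dividend) = (0.25·0.3) / 0.6 = 0.075 / 0.6 = 0.125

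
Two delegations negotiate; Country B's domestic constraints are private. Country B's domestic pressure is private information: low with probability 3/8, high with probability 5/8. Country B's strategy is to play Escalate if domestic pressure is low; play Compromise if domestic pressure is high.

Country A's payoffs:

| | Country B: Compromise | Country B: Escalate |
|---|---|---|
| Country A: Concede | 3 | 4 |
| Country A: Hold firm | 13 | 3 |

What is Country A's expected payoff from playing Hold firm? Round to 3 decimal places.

E[Hold firm] = 3/8·3 + 5/8·13 = 9/8 + 65/8 = 37/4

9.250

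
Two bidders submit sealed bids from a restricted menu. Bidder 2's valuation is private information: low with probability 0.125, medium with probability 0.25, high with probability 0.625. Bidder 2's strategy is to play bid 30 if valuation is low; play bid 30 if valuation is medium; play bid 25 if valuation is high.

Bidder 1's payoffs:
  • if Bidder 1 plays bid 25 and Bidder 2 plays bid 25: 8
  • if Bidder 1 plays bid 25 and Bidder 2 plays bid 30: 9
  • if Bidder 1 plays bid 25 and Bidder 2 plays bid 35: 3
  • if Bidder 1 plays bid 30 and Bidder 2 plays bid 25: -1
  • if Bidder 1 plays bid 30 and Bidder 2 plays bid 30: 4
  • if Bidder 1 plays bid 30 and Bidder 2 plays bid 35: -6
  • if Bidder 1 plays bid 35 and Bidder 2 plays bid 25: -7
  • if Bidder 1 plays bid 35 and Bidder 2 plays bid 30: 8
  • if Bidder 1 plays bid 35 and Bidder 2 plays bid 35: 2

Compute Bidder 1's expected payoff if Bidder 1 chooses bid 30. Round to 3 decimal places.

0.875

E[bid 30] = 0.125·4 + 0.25·4 + 0.625·(-1) = 0.5 + 1 + (-0.625) = 0.875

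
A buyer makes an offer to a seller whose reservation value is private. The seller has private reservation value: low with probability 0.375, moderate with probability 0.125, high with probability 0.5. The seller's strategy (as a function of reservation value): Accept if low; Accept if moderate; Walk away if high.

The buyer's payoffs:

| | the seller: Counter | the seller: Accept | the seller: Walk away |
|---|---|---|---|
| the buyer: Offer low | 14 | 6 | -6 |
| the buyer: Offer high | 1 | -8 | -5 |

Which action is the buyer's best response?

Offer low

Compute the buyer's expected payoff for each action, taking the expectation over the seller's type.
E[Offer low] = 0.375·(6) + 0.125·(6) + 0.5·(-6) = 0
E[Offer high] = 0.375·(-8) + 0.125·(-8) + 0.5·(-5) = -6.5
Best response: Offer low (0 is the largest).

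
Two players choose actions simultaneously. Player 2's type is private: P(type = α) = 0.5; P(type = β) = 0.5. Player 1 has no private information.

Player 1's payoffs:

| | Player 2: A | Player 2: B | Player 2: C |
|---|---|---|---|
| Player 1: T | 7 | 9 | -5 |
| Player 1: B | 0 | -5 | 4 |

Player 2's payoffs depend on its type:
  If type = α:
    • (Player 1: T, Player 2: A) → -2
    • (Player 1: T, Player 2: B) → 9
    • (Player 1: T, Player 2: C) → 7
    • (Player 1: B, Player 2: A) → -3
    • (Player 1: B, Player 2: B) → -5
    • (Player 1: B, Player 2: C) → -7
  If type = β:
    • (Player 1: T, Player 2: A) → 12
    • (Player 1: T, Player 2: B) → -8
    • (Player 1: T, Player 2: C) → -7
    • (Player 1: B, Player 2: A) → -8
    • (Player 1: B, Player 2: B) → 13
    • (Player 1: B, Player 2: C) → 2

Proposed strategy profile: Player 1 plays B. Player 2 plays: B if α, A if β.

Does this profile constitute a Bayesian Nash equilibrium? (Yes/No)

A profile is a BNE iff every type of every player is best-responding given beliefs about the other side.
Player 1 plays B: E[B] = 0.5·(-5) + 0.5·(0) = -2.5; E[T] = 8. Not best-responding. ✗
Player 2 (type α), facing B: A gives -3, B gives -5, C gives -7. Proposed B is not best — profitable deviation exists. ✗
Player 2 (type β), facing B: A gives -8, B gives 13, C gives 2. Proposed A is not best — profitable deviation exists. ✗

No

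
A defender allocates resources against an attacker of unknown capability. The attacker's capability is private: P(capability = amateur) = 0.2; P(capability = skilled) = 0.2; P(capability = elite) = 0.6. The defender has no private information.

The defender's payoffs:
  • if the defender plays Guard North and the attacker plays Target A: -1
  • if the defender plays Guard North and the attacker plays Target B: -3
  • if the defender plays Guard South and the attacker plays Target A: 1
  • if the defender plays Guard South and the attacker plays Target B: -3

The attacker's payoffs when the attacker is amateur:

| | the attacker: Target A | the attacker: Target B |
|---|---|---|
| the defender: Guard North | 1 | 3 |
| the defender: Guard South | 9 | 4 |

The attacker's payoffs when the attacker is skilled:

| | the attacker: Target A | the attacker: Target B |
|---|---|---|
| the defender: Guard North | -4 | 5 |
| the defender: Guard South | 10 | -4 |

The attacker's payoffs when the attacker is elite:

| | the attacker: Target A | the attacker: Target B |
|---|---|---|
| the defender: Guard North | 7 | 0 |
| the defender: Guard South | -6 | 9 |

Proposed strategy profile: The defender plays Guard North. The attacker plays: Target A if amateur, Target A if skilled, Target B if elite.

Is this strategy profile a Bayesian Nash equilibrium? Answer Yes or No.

The defender plays Guard North: E[Guard North] = 0.2·(-1) + 0.2·(-1) + 0.6·(-3) = -2.2; E[Guard South] = -1.4. Not best-responding. ✗
The attacker (capability amateur), facing Guard North: Target A gives 1, Target B gives 3. Proposed Target A is not best — profitable deviation exists. ✗
The attacker (capability skilled), facing Guard North: Target A gives -4, Target B gives 5. Proposed Target A is not best — profitable deviation exists. ✗
The attacker (capability elite), facing Guard North: Target A gives 7, Target B gives 0. Proposed Target B is not best — profitable deviation exists. ✗

No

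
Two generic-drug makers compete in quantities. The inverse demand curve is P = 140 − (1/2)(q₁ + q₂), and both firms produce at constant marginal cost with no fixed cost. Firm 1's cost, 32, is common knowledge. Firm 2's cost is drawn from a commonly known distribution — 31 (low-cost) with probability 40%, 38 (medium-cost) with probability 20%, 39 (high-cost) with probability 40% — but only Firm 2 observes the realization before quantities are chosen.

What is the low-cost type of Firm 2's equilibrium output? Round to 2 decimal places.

Firm 2 with cost c maximizes (140 − (1/2)(q₁+q₂) − c)·q₂, giving q₂(c) = (140 − c − (1/2)q₁).
E[c₂] = 0.4·31 + 0.2·38 + 0.4·39 = 35.6
Firm 1's FOC against E[q₂] yields q₁ = (140 − 2·32 + E[c₂])/(3/2) = (140 − 64 + 35.6)/(3/2) = 74.4.
q₂(low-cost) = (140 − 31 − (1/2)·74.4) = 71.8.

71.80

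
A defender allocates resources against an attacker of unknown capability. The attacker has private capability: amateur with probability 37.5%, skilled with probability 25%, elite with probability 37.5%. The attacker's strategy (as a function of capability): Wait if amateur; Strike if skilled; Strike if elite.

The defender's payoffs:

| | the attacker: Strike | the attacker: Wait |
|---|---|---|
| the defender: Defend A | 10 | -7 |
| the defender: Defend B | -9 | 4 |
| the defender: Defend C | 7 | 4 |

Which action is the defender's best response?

E[Defend A] = 0.375·(-7) + 0.25·(10) + 0.375·(10) = 3.625
E[Defend B] = 0.375·(4) + 0.25·(-9) + 0.375·(-9) = -4.125
E[Defend C] = 0.375·(4) + 0.25·(7) + 0.375·(7) = 5.875
Best response: Defend C (5.875 is the largest).

Defend C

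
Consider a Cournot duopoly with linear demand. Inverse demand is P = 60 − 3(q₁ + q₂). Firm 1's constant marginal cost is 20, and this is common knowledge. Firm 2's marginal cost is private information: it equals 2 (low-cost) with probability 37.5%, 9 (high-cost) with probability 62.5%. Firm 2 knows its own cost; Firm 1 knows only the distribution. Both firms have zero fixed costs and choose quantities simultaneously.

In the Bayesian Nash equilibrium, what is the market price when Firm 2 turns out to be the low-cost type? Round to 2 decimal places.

Type-c best response for Firm 2: q₂(c) = (60 − c)/6 − q₁/2.
Firm 1 maximizes expected profit; its first-order condition is 60 − 6q₁ − 3E[q₂] − 20 = 0.
Substituting E[q₂] and solving: E[c₂] = 6.375, so q₁ = (60 − 2·20 + 6.375)/9 = 2.93056.
q₂(low-cost) = 8.20139, so P = 60 − 3·(2.93056 + 8.20139) = 26.6042.

26.60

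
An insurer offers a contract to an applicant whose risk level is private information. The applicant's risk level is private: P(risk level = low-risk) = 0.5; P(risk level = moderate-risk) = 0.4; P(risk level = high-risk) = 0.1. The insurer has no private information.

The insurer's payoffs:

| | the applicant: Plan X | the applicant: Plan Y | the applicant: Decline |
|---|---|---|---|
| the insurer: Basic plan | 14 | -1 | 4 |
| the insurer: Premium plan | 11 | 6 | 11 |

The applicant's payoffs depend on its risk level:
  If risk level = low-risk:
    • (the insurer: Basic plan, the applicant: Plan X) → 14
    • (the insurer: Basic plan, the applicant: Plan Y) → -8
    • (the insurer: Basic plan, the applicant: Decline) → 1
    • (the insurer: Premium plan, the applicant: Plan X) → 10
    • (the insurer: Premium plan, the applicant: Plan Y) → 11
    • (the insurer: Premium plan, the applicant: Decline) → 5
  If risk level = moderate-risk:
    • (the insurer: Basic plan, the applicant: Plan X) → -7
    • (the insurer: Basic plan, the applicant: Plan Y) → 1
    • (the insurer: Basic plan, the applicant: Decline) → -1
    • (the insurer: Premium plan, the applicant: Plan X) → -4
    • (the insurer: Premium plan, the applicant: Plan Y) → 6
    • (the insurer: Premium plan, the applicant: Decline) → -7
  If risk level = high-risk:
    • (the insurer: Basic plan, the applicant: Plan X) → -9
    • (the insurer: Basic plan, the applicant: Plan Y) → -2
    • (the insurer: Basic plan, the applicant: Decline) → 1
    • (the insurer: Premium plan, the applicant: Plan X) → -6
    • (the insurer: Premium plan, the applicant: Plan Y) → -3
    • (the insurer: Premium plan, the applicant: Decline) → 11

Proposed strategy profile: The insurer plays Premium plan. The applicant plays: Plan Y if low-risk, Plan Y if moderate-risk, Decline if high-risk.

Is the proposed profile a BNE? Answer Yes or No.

The insurer plays Premium plan: E[Premium plan] = 0.5·(6) + 0.4·(6) + 0.1·(11) = 6.5; E[Basic plan] = -0.5. Best-responding. ✓
The applicant (risk level low-risk), facing Premium plan: Plan X gives 10, Plan Y gives 11, Decline gives 5. Proposed Plan Y is best. ✓
The applicant (risk level moderate-risk), facing Premium plan: Plan X gives -4, Plan Y gives 6, Decline gives -7. Proposed Plan Y is best. ✓
The applicant (risk level high-risk), facing Premium plan: Plan X gives -6, Plan Y gives -3, Decline gives 11. Proposed Decline is best. ✓

Yes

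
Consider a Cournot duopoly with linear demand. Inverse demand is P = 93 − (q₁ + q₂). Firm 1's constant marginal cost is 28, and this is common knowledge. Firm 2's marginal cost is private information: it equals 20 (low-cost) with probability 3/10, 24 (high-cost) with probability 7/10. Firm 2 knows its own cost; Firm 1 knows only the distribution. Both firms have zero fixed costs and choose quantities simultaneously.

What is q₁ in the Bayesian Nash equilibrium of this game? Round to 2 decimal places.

19.93

Type-c best response for Firm 2: q₂(c) = (93 − c)/2 − q₁/2.
Firm 1 maximizes expected profit; its first-order condition is 93 − 2q₁ − E[q₂] − 28 = 0.
Substituting E[q₂] and solving: E[c₂] = 22.8, so q₁ = (93 − 2·28 + 22.8)/3 = 19.9333.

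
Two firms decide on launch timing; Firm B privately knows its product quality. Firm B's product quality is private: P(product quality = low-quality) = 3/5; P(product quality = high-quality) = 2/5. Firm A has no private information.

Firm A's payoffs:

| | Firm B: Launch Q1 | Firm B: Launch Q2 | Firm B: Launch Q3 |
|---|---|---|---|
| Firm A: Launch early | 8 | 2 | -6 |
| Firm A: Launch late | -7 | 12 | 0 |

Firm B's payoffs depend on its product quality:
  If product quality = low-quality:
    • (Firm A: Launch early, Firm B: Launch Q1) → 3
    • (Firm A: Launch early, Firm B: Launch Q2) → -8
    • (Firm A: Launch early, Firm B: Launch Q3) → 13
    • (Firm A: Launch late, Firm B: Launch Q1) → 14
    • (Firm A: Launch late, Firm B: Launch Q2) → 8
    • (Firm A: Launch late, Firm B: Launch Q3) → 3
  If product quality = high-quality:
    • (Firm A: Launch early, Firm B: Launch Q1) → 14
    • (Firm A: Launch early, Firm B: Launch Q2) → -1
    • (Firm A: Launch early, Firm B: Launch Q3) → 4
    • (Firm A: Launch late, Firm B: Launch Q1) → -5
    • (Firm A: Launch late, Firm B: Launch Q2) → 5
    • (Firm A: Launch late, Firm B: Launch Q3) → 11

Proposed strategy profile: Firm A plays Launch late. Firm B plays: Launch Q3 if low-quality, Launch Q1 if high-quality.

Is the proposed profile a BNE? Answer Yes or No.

A profile is a BNE iff every type of every player is best-responding given beliefs about the other side.
Firm A plays Launch late: E[Launch late] = 3/5·(0) + 2/5·(-7) = -14/5; E[Launch early] = -2/5. Not best-responding. ✗
Firm B (product quality low-quality), facing Launch late: Launch Q1 gives 14, Launch Q2 gives 8, Launch Q3 gives 3. Proposed Launch Q3 is not best — profitable deviation exists. ✗
Firm B (product quality high-quality), facing Launch late: Launch Q1 gives -5, Launch Q2 gives 5, Launch Q3 gives 11. Proposed Launch Q1 is not best — profitable deviation exists. ✗

No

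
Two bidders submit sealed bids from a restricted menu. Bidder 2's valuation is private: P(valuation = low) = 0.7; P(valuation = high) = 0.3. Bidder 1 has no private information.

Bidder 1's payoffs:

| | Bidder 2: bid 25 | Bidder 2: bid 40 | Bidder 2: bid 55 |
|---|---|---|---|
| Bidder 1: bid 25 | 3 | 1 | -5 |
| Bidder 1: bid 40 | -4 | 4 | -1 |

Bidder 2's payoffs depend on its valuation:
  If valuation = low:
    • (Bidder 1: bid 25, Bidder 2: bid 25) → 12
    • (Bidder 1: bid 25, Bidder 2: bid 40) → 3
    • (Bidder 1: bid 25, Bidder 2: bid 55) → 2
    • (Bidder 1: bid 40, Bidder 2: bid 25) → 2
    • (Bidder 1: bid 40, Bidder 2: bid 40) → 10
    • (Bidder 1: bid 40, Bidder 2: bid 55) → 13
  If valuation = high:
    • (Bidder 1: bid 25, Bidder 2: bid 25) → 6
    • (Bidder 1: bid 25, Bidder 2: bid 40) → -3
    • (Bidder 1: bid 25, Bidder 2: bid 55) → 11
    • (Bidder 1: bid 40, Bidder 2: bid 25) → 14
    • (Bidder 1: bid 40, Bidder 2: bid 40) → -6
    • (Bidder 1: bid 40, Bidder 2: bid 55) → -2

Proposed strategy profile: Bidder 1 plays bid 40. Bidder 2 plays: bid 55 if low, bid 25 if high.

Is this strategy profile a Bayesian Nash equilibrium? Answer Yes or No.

Bidder 1 plays bid 40: E[bid 40] = 0.7·(-1) + 0.3·(-4) = -1.9; E[bid 25] = -2.6. Best-responding. ✓
Bidder 2 (valuation low), facing bid 40: bid 25 gives 2, bid 40 gives 10, bid 55 gives 13. Proposed bid 55 is best. ✓
Bidder 2 (valuation high), facing bid 40: bid 25 gives 14, bid 40 gives -6, bid 55 gives -2. Proposed bid 25 is best. ✓

Yes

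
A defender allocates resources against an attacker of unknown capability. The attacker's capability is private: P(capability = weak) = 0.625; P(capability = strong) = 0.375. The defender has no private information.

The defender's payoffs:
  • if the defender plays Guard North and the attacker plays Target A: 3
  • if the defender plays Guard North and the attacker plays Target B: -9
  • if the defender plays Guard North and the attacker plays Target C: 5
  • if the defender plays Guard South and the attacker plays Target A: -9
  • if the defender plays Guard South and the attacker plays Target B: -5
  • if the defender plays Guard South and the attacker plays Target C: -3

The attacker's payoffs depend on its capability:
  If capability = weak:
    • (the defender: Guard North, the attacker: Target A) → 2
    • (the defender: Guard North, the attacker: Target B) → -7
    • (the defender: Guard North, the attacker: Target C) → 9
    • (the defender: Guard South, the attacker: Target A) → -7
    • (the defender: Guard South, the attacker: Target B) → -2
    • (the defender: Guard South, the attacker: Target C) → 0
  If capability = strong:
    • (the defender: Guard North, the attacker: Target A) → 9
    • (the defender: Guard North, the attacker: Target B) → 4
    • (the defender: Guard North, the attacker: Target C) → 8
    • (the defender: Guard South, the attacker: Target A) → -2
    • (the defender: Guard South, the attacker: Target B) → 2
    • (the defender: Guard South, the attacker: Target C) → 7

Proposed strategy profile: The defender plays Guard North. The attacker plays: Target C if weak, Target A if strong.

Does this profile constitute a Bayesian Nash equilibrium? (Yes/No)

Yes

The defender plays Guard North: E[Guard North] = 0.625·(5) + 0.375·(3) = 4.25; E[Guard South] = -5.25. Best-responding. ✓
The attacker (capability weak), facing Guard North: Target A gives 2, Target B gives -7, Target C gives 9. Proposed Target C is best. ✓
The attacker (capability strong), facing Guard North: Target A gives 9, Target B gives 4, Target C gives 8. Proposed Target A is best. ✓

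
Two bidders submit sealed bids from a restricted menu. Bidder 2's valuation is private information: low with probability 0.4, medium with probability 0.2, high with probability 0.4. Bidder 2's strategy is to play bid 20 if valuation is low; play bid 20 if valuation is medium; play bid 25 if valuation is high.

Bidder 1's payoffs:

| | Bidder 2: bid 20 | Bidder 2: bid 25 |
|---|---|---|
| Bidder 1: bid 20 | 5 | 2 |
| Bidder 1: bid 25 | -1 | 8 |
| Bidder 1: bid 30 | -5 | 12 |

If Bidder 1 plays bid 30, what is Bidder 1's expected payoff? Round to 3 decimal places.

1.800

Take the expectation over Bidder 2's valuation, weighting each type's action by its prior probability.
E[bid 30] = 0.4·(-5) + 0.2·(-5) + 0.4·12 = (-2) + (-1) + 4.8 = 1.8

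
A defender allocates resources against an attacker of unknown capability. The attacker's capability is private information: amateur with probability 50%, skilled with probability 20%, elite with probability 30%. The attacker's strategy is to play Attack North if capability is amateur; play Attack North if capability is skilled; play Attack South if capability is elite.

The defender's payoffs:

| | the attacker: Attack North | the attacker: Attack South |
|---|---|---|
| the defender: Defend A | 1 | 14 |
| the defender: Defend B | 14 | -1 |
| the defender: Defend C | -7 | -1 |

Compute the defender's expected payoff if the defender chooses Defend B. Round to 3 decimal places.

Take the expectation over the attacker's capability, weighting each type's action by its prior probability.
E[Defend B] = 0.5·14 + 0.2·14 + 0.3·(-1) = 7 + 2.8 + (-0.3) = 9.5

9.500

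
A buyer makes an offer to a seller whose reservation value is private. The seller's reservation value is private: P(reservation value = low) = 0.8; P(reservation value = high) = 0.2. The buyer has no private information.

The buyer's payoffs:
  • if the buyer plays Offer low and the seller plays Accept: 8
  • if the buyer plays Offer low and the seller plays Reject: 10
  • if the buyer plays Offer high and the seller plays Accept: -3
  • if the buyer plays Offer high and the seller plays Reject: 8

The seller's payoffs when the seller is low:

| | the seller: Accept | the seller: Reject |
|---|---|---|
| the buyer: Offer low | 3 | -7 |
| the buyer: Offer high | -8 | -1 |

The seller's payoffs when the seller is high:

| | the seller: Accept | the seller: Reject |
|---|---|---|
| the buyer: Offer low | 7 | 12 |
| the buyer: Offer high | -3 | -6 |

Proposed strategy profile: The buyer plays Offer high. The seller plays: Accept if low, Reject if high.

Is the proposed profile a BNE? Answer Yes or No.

No

The buyer plays Offer high: E[Offer high] = 0.8·(-3) + 0.2·(8) = -0.8; E[Offer low] = 8.4. Not best-responding. ✗
The seller (reservation value low), facing Offer high: Accept gives -8, Reject gives -1. Proposed Accept is not best — profitable deviation exists. ✗
The seller (reservation value high), facing Offer high: Accept gives -3, Reject gives -6. Proposed Reject is not best — profitable deviation exists. ✗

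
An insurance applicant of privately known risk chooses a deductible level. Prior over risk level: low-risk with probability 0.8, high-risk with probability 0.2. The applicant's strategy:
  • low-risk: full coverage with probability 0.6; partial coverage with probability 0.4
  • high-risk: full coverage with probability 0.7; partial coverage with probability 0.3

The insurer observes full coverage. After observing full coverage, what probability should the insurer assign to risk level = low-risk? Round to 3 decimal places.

P(full coverage) = 0.8·0.6 + 0.2·0.7 = 0.62
P(low-risk | full coverage) = (0.8·0.6) / 0.62 = 0.48 / 0.62 = 0.774194

0.774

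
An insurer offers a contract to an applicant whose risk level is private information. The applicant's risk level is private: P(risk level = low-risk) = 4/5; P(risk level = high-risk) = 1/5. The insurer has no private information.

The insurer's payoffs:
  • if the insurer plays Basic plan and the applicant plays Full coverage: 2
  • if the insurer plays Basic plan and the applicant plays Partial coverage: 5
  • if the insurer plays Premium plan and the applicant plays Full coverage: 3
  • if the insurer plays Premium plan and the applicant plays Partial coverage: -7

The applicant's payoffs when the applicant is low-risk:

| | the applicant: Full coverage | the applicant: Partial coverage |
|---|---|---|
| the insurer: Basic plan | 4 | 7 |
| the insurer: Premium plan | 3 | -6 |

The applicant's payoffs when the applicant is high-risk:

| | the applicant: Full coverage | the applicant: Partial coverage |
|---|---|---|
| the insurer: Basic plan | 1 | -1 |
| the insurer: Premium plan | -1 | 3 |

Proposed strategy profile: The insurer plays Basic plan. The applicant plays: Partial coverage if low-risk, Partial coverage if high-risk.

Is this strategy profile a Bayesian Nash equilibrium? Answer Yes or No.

A profile is a BNE iff every type of every player is best-responding given beliefs about the other side.
The insurer plays Basic plan: E[Basic plan] = 4/5·(5) + 1/5·(5) = 5; E[Premium plan] = -7. Best-responding. ✓
The applicant (risk level low-risk), facing Basic plan: Full coverage gives 4, Partial coverage gives 7. Proposed Partial coverage is best. ✓
The applicant (risk level high-risk), facing Basic plan: Full coverage gives 1, Partial coverage gives -1. Proposed Partial coverage is not best — profitable deviation exists. ✗

No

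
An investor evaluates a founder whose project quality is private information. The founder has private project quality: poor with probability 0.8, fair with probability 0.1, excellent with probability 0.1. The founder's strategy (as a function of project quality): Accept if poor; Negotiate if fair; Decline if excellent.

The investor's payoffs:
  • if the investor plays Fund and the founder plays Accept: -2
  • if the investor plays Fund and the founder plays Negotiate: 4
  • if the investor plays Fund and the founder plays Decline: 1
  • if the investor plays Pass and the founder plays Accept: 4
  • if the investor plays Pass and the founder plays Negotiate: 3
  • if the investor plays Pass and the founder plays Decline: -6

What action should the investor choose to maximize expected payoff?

Pass

E[Fund] = 0.8·(-2) + 0.1·(4) + 0.1·(1) = -1.1
E[Pass] = 0.8·(4) + 0.1·(3) + 0.1·(-6) = 2.9
Best response: Pass (2.9 is the largest).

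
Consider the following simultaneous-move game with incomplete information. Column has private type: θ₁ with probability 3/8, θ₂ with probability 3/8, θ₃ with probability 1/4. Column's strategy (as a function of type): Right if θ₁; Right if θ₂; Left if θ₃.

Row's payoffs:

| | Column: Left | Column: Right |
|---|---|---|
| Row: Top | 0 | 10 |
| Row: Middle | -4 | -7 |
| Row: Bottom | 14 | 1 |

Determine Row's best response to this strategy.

Top

E[Top] = 3/8·(10) + 3/8·(10) + 1/4·(0) = 15/2
E[Middle] = 3/8·(-7) + 3/8·(-7) + 1/4·(-4) = -25/4
E[Bottom] = 3/8·(1) + 3/8·(1) + 1/4·(14) = 17/4
Best response: Top (15/2 is the largest).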